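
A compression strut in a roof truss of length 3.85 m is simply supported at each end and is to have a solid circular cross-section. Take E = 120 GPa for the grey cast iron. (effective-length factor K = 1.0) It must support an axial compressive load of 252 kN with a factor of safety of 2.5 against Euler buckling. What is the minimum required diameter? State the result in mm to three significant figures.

d ≈ 113 mm

Required P_cr = n·P = 2.5 × 252 = 630.0 kN
L_e = K·L = 1 × 3.85 = 3.850 m
Required I = P_cr·L_e²/(π²E) = 6.300×10^5 × 3.850² / (π² × 1.20×10^11) = 7.885×10^-6 m⁴
I_req = 7.885×10^6 mm⁴
Solid circle: I = πd⁴/64  ⇒  d = (64I/π)^(1/4) = (64×7.885×10^6/π)^(1/4) = 113 mm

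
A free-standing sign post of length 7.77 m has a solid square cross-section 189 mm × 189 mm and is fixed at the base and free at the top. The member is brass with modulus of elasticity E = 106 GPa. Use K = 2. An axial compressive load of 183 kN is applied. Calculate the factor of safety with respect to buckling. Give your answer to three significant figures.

n ≈ 2.52

I = a⁴/12 = 189⁴/12 = 1.063×10^8 mm⁴
I = 1.063×10^8 mm⁴ = 1.063×10^-4 m⁴
Effective length L_e = K·L = 2 × 7.77 = 15.54 m
P_cr = π²EI / L_e² = π² × 106×10⁹ × 1.063×10^-4 / 15.54² = 4.606×10^5 N
Factor of safety n = P_cr / P = 460.65 / 183 = 2.52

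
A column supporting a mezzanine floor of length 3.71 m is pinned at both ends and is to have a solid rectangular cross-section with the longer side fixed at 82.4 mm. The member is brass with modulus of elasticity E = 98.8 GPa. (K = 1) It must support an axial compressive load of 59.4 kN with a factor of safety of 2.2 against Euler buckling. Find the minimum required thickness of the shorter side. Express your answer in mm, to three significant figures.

b ≈ 64.5 mm

Required P_cr = n·P = 2.2 × 59.4 = 130.7 kN
L_e = K·L = 1 × 3.71 = 3.710 m
Required I = P_cr·L_e²/(π²E) = 1.307×10^5 × 3.710² / (π² × 9.88×10^10) = 1.845×10^-6 m⁴
I_req = 1.845×10^6 mm⁴
Rectangle, weak axis: I_min = h·b³/12 with h = 82.4 mm fixed  ⇒  b = (12I/h)^(1/3) = 64.5 mm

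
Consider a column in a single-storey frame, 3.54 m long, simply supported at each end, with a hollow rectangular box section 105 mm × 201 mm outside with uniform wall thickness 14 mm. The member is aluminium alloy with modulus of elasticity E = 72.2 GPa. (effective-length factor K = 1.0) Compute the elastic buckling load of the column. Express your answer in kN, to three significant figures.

P_cr ≈ 728 kN

Inner dimensions: h_i = 201 − 2×14 = 173.0 mm, b_i = 105 − 2×14 = 77.00 mm
Weak-axis I_min = (h_o·b_o³ − h_i·b_i³)/12 with b_o = 105, b_i = 77.00 mm (shorter outer/inner sides).
I_min = (201×105³ − 173.0×77.00³)/12 = 1.281×10^7 mm⁴
I = 1.281×10^7 mm⁴ = 1.281×10^-5 m⁴
Effective length L_e = K·L = 1 × 3.54 = 3.540 m
P_cr = π²EI / L_e² = π² × 72.2×10⁹ × 1.281×10^-5 / 3.540² = 7.283×10^5 N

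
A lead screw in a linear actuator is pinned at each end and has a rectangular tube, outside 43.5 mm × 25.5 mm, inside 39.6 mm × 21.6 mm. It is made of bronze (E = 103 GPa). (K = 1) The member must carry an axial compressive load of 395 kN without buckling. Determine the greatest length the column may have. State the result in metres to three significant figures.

L_max ≈ 0.263 m

Weak-axis I_min = (h_o·b_o³ − h_i·b_i³)/12 with b_o = 25.5, b_i = 21.60 mm (shorter outer/inner sides).
I_min = (43.5×25.5³ − 39.60×21.60³)/12 = 2.685×10^4 mm⁴
I = 2.685×10^-8 m⁴
At the buckling limit P_cr = P = 3.950×10^5 N
From P_cr = π²EI/(K·L)²:  L = (1/K)·√(π²EI/P_cr) = (1/1)·√(π²×1.03×10^11×2.685×10^-8/3.950×10^5)
L = 0.263 m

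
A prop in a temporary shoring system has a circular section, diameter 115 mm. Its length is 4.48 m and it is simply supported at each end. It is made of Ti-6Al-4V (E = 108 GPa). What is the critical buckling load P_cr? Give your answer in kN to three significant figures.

P_cr ≈ 456 kN

I = πd⁴/64 = π×115⁴/64 = 8.585×10^6 mm⁴
I = 8.585×10^6 mm⁴ = 8.585×10^-6 m⁴
Effective length L_e = K·L = 1 × 4.48 = 4.480 m
P_cr = π²EI / L_e² = π² × 108×10⁹ × 8.585×10^-6 / 4.480² = 4.560×10^5 N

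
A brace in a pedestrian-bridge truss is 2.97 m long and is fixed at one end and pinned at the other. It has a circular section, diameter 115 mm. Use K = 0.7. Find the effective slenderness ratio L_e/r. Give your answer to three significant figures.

λ ≈ 72.3

I = πd⁴/64 = π×115⁴/64 = 8.585×10^6 mm⁴
A = 1.039×10^4 mm²;  r_min = √(I/A) = √(8.585×10^6/1.039×10^4) = 28.75 mm
L_e = K·L = 0.7 × 2.97 m = 2.079 m = 2079.0 mm
λ = L_e / r_min = 2079.0 / 28.75 = 72.3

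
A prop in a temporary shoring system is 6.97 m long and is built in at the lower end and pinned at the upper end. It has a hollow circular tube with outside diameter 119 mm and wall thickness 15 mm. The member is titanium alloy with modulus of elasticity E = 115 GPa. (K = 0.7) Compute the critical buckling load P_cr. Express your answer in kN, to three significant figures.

Inner diameter d_i = 119 − 2×15 = 89.00 mm
I = π(d_o⁴ − d_i⁴)/64 = π(119⁴ − 89.00⁴)/64 = 6.764×10^6 mm⁴
I = 6.764×10^6 mm⁴ = 6.764×10^-6 m⁴
Effective length L_e = K·L = 0.7 × 6.97 = 4.879 m
P_cr = π²EI / L_e² = π² × 115×10⁹ × 6.764×10^-6 / 4.879² = 3.225×10^5 N

P_cr ≈ 322 kN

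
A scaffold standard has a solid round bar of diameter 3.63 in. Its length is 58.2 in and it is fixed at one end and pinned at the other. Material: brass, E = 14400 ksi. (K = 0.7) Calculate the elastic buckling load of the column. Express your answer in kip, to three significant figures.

P_cr ≈ 730 kip

I = πd⁴/64 = π×3.63⁴/64 = 8.523 in⁴
Effective length L_e = K·L = 0.7 × 58.2 = 40.74 in
P_cr = π²EI / L_e² = π² × 14400×10³ × 8.523 / 40.74² = 7.298×10^5 lb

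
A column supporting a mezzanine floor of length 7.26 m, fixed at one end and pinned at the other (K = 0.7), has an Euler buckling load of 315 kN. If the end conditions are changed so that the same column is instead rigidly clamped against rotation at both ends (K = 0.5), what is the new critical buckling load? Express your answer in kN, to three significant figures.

P_cr ≈ 617 kN

P_cr ∝ 1/K², so P_cr,new = P_cr,old × (K_old/K_new)² = 315 × (0.7/0.5)²
= 315 × 1.960 = 617 kN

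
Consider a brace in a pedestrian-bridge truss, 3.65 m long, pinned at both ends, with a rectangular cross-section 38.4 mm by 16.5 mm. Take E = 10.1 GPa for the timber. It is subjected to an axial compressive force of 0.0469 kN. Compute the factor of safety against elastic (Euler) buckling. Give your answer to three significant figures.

n ≈ 2.29

Buckling occurs about the weak axis: I_min = h·b³/12 with b = 16.5 mm (the shorter side).
I_min = 38.4×16.5³/12 = 1.437×10^4 mm⁴
I = 1.437×10^4 mm⁴ = 1.437×10^-8 m⁴
Effective length L_e = K·L = 1 × 3.65 = 3.650 m
P_cr = π²EI / L_e² = π² × 10.1×10⁹ × 1.437×10^-8 / 3.650² = 107.6 N
Factor of safety n = P_cr / P = 0.10756 / 0.0469 = 2.29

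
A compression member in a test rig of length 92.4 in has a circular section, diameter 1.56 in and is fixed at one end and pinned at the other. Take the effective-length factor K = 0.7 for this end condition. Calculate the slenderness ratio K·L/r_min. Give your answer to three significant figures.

λ ≈ 166

For a solid circle r = d/4 = 1.56/4 = 0.3900 in
L_e = K·L = 0.7 × 92.4 = 64.68 in
λ = L_e / r_min = 64.680 / 0.3900 = 166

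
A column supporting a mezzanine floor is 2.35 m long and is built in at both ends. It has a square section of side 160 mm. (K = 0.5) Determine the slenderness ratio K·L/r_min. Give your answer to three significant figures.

For a square r = a/√12 = 160/√12 = 46.19 mm
L_e = K·L = 0.5 × 2.35 m = 1.175 m = 1175.0 mm
λ = L_e / r_min = 1175.0 / 46.19 = 25.4

λ ≈ 25.4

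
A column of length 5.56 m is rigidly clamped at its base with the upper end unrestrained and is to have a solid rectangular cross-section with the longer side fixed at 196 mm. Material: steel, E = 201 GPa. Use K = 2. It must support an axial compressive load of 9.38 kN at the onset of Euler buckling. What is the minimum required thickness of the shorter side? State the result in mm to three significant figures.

L_e = K·L = 2 × 5.56 = 11.12 m
Required I = P_cr·L_e²/(π²E) = 9.380×10^3 × 11.12² / (π² × 2.01×10^11) = 5.847×10^-7 m⁴
I_req = 5.847×10^5 mm⁴
Rectangle, weak axis: I_min = h·b³/12 with h = 196 mm fixed  ⇒  b = (12I/h)^(1/3) = 33.0 mm

b ≈ 33.0 mm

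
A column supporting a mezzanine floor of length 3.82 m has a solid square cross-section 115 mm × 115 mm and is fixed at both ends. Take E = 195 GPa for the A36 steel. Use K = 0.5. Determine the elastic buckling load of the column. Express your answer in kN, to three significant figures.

P_cr ≈ 7690 kN

I = a⁴/12 = 115⁴/12 = 1.458×10^7 mm⁴
I = 1.458×10^7 mm⁴ = 1.458×10^-5 m⁴
Effective length L_e = K·L = 0.5 × 3.82 = 1.910 m
P_cr = π²EI / L_e² = π² × 195×10⁹ × 1.458×10^-5 / 1.910² = 7.689×10^6 N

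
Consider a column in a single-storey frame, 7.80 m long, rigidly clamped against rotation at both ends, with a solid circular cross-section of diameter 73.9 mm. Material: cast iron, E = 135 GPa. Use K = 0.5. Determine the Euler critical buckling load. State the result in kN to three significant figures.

I = πd⁴/64 = π×73.9⁴/64 = 1.464×10^6 mm⁴
I = 1.464×10^6 mm⁴ = 1.464×10^-6 m⁴
Effective length L_e = K·L = 0.5 × 7.80 = 3.900 m
P_cr = π²EI / L_e² = π² × 135×10⁹ × 1.464×10^-6 / 3.900² = 1.282×10^5 N

P_cr ≈ 128 kN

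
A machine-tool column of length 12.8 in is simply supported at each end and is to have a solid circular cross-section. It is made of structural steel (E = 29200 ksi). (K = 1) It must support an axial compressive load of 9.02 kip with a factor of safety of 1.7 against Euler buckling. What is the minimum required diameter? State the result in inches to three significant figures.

Required P_cr = n·P = 1.7 × 9.02 = 15.33 kip
L_e = K·L = 1 × 12.8 = 12.80 in
Required I = P_cr·L_e²/(π²E) = 1.533×10^4 × 12.80² / (π² × 2.92×10^7) = 8.718×10^-3 in⁴
Solid circle: I = πd⁴/64  ⇒  d = (64I/π)^(1/4) = (64×8.718×10^-3/π)^(1/4) = 0.649 in

d ≈ 0.649 in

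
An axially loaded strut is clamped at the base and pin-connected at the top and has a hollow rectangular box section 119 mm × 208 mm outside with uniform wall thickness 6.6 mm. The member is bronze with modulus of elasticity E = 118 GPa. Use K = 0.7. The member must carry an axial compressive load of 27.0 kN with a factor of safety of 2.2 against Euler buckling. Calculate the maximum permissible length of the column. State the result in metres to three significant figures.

L_max ≈ 20.0 m

Inner dimensions: h_i = 208 − 2×6.6 = 194.8 mm, b_i = 119 − 2×6.6 = 105.8 mm
Weak-axis I_min = (h_o·b_o³ − h_i·b_i³)/12 with b_o = 119, b_i = 105.8 mm (shorter outer/inner sides).
I_min = (208×119³ − 194.8×105.8³)/12 = 9.984×10^6 mm⁴
I = 9.984×10^-6 m⁴
Required critical load P_cr = n·P = 2.2 × 27.0 = 59.40 kN = 5.940×10^4 N
From P_cr = π²EI/(K·L)²:  L = (1/K)·√(π²EI/P_cr) = (1/0.7)·√(π²×1.18×10^11×9.984×10^-6/5.940×10^4)
L = 20.0 m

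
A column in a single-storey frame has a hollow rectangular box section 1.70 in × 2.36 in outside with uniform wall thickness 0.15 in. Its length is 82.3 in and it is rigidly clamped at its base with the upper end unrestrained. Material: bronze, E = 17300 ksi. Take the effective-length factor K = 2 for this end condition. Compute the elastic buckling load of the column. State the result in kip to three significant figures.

Inner dimensions: h_i = 2.36 − 2×0.15 = 2.060 in, b_i = 1.70 − 2×0.15 = 1.400 in
Weak-axis I_min = (h_o·b_o³ − h_i·b_i³)/12 with b_o = 1.70, b_i = 1.400 in (shorter outer/inner sides).
I_min = (2.36×1.70³ − 2.060×1.400³)/12 = 0.4952 in⁴
Effective length L_e = K·L = 2 × 82.3 = 164.6 in
P_cr = π²EI / L_e² = π² × 17300×10³ × 0.4952 / 164.6² = 3.121×10^3 lb

P_cr ≈ 3.12 kip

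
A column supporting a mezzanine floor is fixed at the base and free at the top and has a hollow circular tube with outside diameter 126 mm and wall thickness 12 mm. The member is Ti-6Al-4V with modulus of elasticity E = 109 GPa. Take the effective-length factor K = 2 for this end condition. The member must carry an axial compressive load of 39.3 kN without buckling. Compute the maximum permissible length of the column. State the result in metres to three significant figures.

L_max ≈ 6.95 m

Inner diameter d_i = 126 − 2×12 = 102.0 mm
I = π(d_o⁴ − d_i⁴)/64 = π(126⁴ − 102.0⁴)/64 = 7.059×10^6 mm⁴
I = 7.059×10^-6 m⁴
At the buckling limit P_cr = P = 3.930×10^4 N
From P_cr = π²EI/(K·L)²:  L = (1/K)·√(π²EI/P_cr) = (1/2)·√(π²×1.09×10^11×7.059×10^-6/3.930×10^4)
L = 6.95 m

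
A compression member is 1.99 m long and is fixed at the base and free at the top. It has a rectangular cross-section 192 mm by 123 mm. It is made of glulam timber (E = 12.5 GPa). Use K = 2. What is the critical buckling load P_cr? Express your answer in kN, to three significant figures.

Buckling occurs about the weak axis: I_min = h·b³/12 with b = 123 mm (the shorter side).
I_min = 192×123³/12 = 2.977×10^7 mm⁴
I = 2.977×10^7 mm⁴ = 2.977×10^-5 m⁴
Effective length L_e = K·L = 2 × 1.99 = 3.980 m
P_cr = π²EI / L_e² = π² × 12.5×10⁹ × 2.977×10^-5 / 3.980² = 2.319×10^5 N

P_cr ≈ 232 kN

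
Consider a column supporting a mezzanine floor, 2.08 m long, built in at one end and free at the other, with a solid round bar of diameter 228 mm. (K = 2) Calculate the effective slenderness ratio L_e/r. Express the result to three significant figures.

For a solid circle r = d/4 = 228/4 = 57.00 mm
L_e = K·L = 2 × 2.08 m = 4.160 m = 4160.0 mm
λ = L_e / r_min = 4160.0 / 57.00 = 73.0

λ ≈ 73.0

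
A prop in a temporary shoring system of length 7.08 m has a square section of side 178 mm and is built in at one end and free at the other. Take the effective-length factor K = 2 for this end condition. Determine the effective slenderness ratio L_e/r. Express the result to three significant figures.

λ ≈ 276

For a square r = a/√12 = 178/√12 = 51.38 mm
L_e = K·L = 2 × 7.08 m = 14.16 m = 14160 mm
λ = L_e / r_min = 14160 / 51.38 = 276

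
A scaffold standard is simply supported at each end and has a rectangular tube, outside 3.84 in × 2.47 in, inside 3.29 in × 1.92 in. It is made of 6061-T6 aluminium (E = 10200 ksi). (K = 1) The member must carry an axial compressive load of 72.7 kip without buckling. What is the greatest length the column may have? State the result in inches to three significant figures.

L_max ≈ 63.2 in

Weak-axis I_min = (h_o·b_o³ − h_i·b_i³)/12 with b_o = 2.47, b_i = 1.920 in (shorter outer/inner sides).
I_min = (3.84×2.47³ − 3.290×1.920³)/12 = 2.882 in⁴
At the buckling limit P_cr = P = 7.270×10^4 lb
From P_cr = π²EI/(K·L)²:  L = (1/K)·√(π²EI/P_cr) = (1/1)·√(π²×1.02×10^7×2.882/7.270×10^4)
L = 63.2 in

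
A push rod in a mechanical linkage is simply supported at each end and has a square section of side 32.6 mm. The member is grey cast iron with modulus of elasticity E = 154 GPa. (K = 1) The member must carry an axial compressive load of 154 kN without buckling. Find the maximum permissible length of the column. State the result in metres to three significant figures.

L_max ≈ 0.964 m

I = a⁴/12 = 32.6⁴/12 = 9.412×10^4 mm⁴
I = 9.412×10^-8 m⁴
At the buckling limit P_cr = P = 1.540×10^5 N
From P_cr = π²EI/(K·L)²:  L = (1/K)·√(π²EI/P_cr) = (1/1)·√(π²×1.54×10^11×9.412×10^-8/1.540×10^5)
L = 0.964 m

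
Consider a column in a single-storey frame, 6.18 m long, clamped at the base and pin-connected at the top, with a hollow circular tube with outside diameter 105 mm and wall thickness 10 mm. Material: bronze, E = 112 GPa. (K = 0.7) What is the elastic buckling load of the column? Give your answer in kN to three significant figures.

Inner diameter d_i = 105 − 2×10 = 85.00 mm
I = π(d_o⁴ − d_i⁴)/64 = π(105⁴ − 85.00⁴)/64 = 3.404×10^6 mm⁴
I = 3.404×10^6 mm⁴ = 3.404×10^-6 m⁴
Effective length L_e = K·L = 0.7 × 6.18 = 4.326 m
P_cr = π²EI / L_e² = π² × 112×10⁹ × 3.404×10^-6 / 4.326² = 2.011×10^5 N

P_cr ≈ 201 kN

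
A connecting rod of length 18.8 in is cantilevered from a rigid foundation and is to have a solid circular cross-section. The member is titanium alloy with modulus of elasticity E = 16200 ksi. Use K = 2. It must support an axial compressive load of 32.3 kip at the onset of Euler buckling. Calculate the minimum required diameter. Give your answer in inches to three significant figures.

d ≈ 1.55 in

L_e = K·L = 2 × 18.8 = 37.60 in
Required I = P_cr·L_e²/(π²E) = 3.230×10^4 × 37.60² / (π² × 1.62×10^7) = 0.2856 in⁴
Solid circle: I = πd⁴/64  ⇒  d = (64I/π)^(1/4) = (64×0.2856/π)^(1/4) = 1.55 in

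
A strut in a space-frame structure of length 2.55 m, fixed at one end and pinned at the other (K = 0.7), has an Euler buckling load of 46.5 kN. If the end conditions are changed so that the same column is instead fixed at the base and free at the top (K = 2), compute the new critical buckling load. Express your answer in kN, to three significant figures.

P_cr ∝ 1/K², so P_cr,new = P_cr,old × (K_old/K_new)² = 46.5 × (0.7/2)²
= 46.5 × 0.1225 = 5.70 kN

P_cr ≈ 5.70 kN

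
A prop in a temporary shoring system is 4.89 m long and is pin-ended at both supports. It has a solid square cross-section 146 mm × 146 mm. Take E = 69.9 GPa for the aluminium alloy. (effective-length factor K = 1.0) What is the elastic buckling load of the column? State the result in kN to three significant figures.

I = a⁴/12 = 146⁴/12 = 3.786×10^7 mm⁴
I = 3.786×10^7 mm⁴ = 3.786×10^-5 m⁴
Effective length L_e = K·L = 1 × 4.89 = 4.890 m
P_cr = π²EI / L_e² = π² × 69.9×10⁹ × 3.786×10^-5 / 4.890² = 1.092×10^6 N

P_cr ≈ 1090 kN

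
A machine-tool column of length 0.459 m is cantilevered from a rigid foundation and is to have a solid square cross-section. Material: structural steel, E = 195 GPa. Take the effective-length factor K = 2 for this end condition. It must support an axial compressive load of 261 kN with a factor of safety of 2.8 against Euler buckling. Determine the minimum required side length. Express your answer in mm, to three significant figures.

a ≈ 44.3 mm

Required P_cr = n·P = 2.8 × 261 = 730.8 kN
L_e = K·L = 2 × 0.459 = 0.9180 m
Required I = P_cr·L_e²/(π²E) = 7.308×10^5 × 0.9180² / (π² × 1.95×10^11) = 3.200×10^-7 m⁴
I_req = 3.200×10^5 mm⁴
Solid square: I = a⁴/12  ⇒  a = (12I)^(1/4) = (12×3.200×10^5)^(1/4) = 44.3 mm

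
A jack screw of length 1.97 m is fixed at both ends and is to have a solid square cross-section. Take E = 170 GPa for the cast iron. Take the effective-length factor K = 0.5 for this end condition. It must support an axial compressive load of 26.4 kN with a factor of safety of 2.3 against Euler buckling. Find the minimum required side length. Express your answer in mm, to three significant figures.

Required P_cr = n·P = 2.3 × 26.4 = 60.72 kN
L_e = K·L = 0.5 × 1.97 = 0.9850 m
Required I = P_cr·L_e²/(π²E) = 6.072×10^4 × 0.9850² / (π² × 1.70×10^11) = 3.511×10^-8 m⁴
I_req = 3.511×10^4 mm⁴
Solid square: I = a⁴/12  ⇒  a = (12I)^(1/4) = (12×3.511×10^4)^(1/4) = 25.5 mm

a ≈ 25.5 mm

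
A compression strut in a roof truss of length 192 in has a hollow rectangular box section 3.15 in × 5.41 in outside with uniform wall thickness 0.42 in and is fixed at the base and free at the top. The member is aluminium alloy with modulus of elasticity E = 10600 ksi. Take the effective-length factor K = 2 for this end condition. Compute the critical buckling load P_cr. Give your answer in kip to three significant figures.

P_cr ≈ 6.67 kip

Inner dimensions: h_i = 5.41 − 2×0.42 = 4.570 in, b_i = 3.15 − 2×0.42 = 2.310 in
Weak-axis I_min = (h_o·b_o³ − h_i·b_i³)/12 with b_o = 3.15, b_i = 2.310 in (shorter outer/inner sides).
I_min = (5.41×3.15³ − 4.570×2.310³)/12 = 9.397 in⁴
Effective length L_e = K·L = 2 × 192 = 384.0 in
P_cr = π²EI / L_e² = π² × 10600×10³ × 9.397 / 384.0² = 6.667×10^3 lb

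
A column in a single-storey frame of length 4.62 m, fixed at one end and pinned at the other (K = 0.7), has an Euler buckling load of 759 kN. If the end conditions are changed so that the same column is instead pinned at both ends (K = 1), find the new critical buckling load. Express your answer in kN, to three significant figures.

P_cr ≈ 372 kN

P_cr ∝ 1/K², so P_cr,new = P_cr,old × (K_old/K_new)² = 759 × (0.7/1)²
= 759 × 0.4900 = 372 kN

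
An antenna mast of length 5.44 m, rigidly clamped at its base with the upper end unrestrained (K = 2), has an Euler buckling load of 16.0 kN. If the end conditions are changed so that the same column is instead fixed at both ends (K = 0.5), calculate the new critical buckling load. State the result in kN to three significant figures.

P_cr ≈ 256 kN

P_cr ∝ 1/K², so P_cr,new = P_cr,old × (K_old/K_new)² = 16.0 × (2/0.5)²
= 16.0 × 16.00 = 256 kN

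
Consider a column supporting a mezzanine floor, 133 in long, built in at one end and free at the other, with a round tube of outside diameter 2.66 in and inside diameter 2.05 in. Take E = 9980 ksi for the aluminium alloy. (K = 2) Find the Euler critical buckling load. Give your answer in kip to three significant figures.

d_o = 2.66 in, d_i = 2.05 in
I = π(d_o⁴ − d_i⁴)/64 = π(2.66⁴ − 2.050⁴)/64 = 1.591 in⁴
Effective length L_e = K·L = 2 × 133 = 266.0 in
P_cr = π²EI / L_e² = π² × 9980×10³ × 1.591 / 266.0² = 2.214×10^3 lb

P_cr ≈ 2.21 kip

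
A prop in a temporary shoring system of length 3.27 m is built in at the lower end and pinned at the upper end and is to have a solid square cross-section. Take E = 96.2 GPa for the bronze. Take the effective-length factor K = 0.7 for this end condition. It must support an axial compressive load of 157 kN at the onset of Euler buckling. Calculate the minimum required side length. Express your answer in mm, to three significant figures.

L_e = K·L = 0.7 × 3.27 = 2.289 m
Required I = P_cr·L_e²/(π²E) = 1.570×10^5 × 2.289² / (π² × 9.62×10^10) = 8.664×10^-7 m⁴
I_req = 8.664×10^5 mm⁴
Solid square: I = a⁴/12  ⇒  a = (12I)^(1/4) = (12×8.664×10^5)^(1/4) = 56.8 mm

a ≈ 56.8 mm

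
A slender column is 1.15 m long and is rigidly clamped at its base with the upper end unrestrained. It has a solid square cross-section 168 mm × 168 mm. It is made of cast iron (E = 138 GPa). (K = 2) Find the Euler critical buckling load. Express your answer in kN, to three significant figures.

I = a⁴/12 = 168⁴/12 = 6.638×10^7 mm⁴
I = 6.638×10^7 mm⁴ = 6.638×10^-5 m⁴
Effective length L_e = K·L = 2 × 1.15 = 2.300 m
P_cr = π²EI / L_e² = π² × 138×10⁹ × 6.638×10^-5 / 2.300² = 1.709×10^7 N

P_cr ≈ 17100 kN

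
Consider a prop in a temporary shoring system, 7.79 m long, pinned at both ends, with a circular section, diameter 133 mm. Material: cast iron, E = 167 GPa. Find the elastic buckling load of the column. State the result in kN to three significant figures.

P_cr ≈ 417 kN

I = πd⁴/64 = π×133⁴/64 = 1.536×10^7 mm⁴
I = 1.536×10^7 mm⁴ = 1.536×10^-5 m⁴
Effective length L_e = K·L = 1 × 7.79 = 7.790 m
P_cr = π²EI / L_e² = π² × 167×10⁹ × 1.536×10^-5 / 7.790² = 4.172×10^5 N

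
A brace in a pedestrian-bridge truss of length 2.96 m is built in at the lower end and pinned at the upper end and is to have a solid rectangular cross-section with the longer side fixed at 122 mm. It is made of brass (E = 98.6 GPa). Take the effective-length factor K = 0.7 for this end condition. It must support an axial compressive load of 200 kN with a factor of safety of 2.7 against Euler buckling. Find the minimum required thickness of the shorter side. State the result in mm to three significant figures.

b ≈ 61.7 mm

Required P_cr = n·P = 2.7 × 200 = 540.0 kN
L_e = K·L = 0.7 × 2.96 = 2.072 m
Required I = P_cr·L_e²/(π²E) = 5.400×10^5 × 2.072² / (π² × 9.86×10^10) = 2.382×10^-6 m⁴
I_req = 2.382×10^6 mm⁴
Rectangle, weak axis: I_min = h·b³/12 with h = 122 mm fixed  ⇒  b = (12I/h)^(1/3) = 61.7 mm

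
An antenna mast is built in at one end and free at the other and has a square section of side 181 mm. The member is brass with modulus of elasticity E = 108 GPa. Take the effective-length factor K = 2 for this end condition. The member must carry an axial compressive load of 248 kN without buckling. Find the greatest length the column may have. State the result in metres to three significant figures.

I = a⁴/12 = 181⁴/12 = 8.944×10^7 mm⁴
I = 8.944×10^-5 m⁴
At the buckling limit P_cr = P = 2.480×10^5 N
From P_cr = π²EI/(K·L)²:  L = (1/K)·√(π²EI/P_cr) = (1/2)·√(π²×1.08×10^11×8.944×10^-5/2.480×10^5)
L = 9.80 m

L_max ≈ 9.80 m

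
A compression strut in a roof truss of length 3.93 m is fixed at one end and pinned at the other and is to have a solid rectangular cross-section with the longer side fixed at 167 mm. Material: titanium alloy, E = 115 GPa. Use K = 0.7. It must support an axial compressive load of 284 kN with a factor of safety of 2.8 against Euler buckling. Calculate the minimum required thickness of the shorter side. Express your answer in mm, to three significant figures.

b ≈ 72.5 mm

Required P_cr = n·P = 2.8 × 284 = 795.2 kN
L_e = K·L = 0.7 × 3.93 = 2.751 m
Required I = P_cr·L_e²/(π²E) = 7.952×10^5 × 2.751² / (π² × 1.15×10^11) = 5.302×10^-6 m⁴
I_req = 5.302×10^6 mm⁴
Rectangle, weak axis: I_min = h·b³/12 with h = 167 mm fixed  ⇒  b = (12I/h)^(1/3) = 72.5 mm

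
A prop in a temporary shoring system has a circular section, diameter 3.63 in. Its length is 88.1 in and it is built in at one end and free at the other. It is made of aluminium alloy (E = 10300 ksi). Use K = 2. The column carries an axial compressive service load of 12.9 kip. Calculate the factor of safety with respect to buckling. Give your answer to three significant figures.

n ≈ 2.16

I = πd⁴/64 = π×3.63⁴/64 = 8.523 in⁴
Effective length L_e = K·L = 2 × 88.1 = 176.2 in
P_cr = π²EI / L_e² = π² × 10300×10³ × 8.523 / 176.2² = 2.791×10^4 lb
Factor of safety n = P_cr / P = 27.908 / 12.9 = 2.16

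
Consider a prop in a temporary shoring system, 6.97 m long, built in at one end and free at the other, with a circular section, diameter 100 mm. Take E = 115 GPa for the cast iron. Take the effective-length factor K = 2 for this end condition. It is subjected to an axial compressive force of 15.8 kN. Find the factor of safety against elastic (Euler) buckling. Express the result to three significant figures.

I = πd⁴/64 = π×100⁴/64 = 4.909×10^6 mm⁴
I = 4.909×10^6 mm⁴ = 4.909×10^-6 m⁴
Effective length L_e = K·L = 2 × 6.97 = 13.94 m
P_cr = π²EI / L_e² = π² × 115×10⁹ × 4.909×10^-6 / 13.94² = 2.867×10^4 N
Factor of safety n = P_cr / P = 28.671 / 15.8 = 1.81

n ≈ 1.81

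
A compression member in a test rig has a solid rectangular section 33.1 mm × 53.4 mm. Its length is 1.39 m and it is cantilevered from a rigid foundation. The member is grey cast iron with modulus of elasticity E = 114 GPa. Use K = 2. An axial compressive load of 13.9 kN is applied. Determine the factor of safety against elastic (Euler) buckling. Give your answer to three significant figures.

n ≈ 1.69

Buckling occurs about the weak axis: I_min = h·b³/12 with b = 33.1 mm (the shorter side).
I_min = 53.4×33.1³/12 = 1.614×10^5 mm⁴
I = 1.614×10^5 mm⁴ = 1.614×10^-7 m⁴
Effective length L_e = K·L = 2 × 1.39 = 2.780 m
P_cr = π²EI / L_e² = π² × 114×10⁹ × 1.614×10^-7 / 2.780² = 2.349×10^4 N
Factor of safety n = P_cr / P = 23.494 / 13.9 = 1.69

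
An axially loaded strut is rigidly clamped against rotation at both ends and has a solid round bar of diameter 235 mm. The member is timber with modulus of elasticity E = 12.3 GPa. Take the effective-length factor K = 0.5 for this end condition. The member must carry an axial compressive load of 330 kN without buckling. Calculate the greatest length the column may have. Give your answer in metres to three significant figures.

L_max ≈ 14.8 m

I = πd⁴/64 = π×235⁴/64 = 1.497×10^8 mm⁴
I = 1.497×10^-4 m⁴
At the buckling limit P_cr = P = 3.300×10^5 N
From P_cr = π²EI/(K·L)²:  L = (1/K)·√(π²EI/P_cr) = (1/0.5)·√(π²×1.23×10^10×1.497×10^-4/3.300×10^5)
L = 14.8 m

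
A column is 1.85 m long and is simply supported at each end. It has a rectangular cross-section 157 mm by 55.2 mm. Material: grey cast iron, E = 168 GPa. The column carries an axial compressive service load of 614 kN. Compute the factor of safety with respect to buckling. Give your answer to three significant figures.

n ≈ 1.74

Buckling occurs about the weak axis: I_min = h·b³/12 with b = 55.2 mm (the shorter side).
I_min = 157×55.2³/12 = 2.201×10^6 mm⁴
I = 2.201×10^6 mm⁴ = 2.201×10^-6 m⁴
Effective length L_e = K·L = 1 × 1.85 = 1.850 m
P_cr = π²EI / L_e² = π² × 168×10⁹ × 2.201×10^-6 / 1.850² = 1.066×10^6 N
Factor of safety n = P_cr / P = 1066.1 / 614 = 1.74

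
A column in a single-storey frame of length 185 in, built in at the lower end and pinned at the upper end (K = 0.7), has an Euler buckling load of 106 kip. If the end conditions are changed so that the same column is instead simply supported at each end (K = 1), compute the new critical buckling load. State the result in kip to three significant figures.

P_cr ∝ 1/K², so P_cr,new = P_cr,old × (K_old/K_new)² = 106 × (0.7/1)²
= 106 × 0.4900 = 51.9 kip

P_cr ≈ 51.9 kip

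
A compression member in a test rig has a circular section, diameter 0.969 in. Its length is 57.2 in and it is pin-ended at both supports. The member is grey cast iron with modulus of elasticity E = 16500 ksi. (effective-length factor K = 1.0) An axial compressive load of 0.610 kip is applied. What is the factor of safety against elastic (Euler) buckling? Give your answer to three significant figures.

n ≈ 3.53

I = πd⁴/64 = π×0.969⁴/64 = 4.328×10^-2 in⁴
Effective length L_e = K·L = 1 × 57.2 = 57.20 in
P_cr = π²EI / L_e² = π² × 16500×10³ × 4.328×10^-2 / 57.20² = 2.154×10^3 lb
Factor of safety n = P_cr / P = 2.1541 / 0.610 = 3.53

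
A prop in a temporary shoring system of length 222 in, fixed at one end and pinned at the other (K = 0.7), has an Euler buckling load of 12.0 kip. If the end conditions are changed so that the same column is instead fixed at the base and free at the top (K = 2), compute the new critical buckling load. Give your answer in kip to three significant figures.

P_cr ∝ 1/K², so P_cr,new = P_cr,old × (K_old/K_new)² = 12.0 × (0.7/2)²
= 12.0 × 0.1225 = 1.47 kip

P_cr ≈ 1.47 kip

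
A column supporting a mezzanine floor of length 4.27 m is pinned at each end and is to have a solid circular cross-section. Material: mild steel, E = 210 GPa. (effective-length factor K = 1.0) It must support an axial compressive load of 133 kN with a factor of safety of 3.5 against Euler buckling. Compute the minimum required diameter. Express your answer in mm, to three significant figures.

d ≈ 95.6 mm

Required P_cr = n·P = 3.5 × 133 = 465.5 kN
L_e = K·L = 1 × 4.27 = 4.270 m
Required I = P_cr·L_e²/(π²E) = 4.655×10^5 × 4.270² / (π² × 2.10×10^11) = 4.095×10^-6 m⁴
I_req = 4.095×10^6 mm⁴
Solid circle: I = πd⁴/64  ⇒  d = (64I/π)^(1/4) = (64×4.095×10^6/π)^(1/4) = 95.6 mm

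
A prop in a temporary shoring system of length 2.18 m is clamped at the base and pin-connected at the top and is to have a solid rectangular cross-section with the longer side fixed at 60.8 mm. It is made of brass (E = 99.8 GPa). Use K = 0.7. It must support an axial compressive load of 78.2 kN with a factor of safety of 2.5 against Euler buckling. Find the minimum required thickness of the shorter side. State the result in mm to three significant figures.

b ≈ 45.0 mm

Required P_cr = n·P = 2.5 × 78.2 = 195.5 kN
L_e = K·L = 0.7 × 2.18 = 1.526 m
Required I = P_cr·L_e²/(π²E) = 1.955×10^5 × 1.526² / (π² × 9.98×10^10) = 4.622×10^-7 m⁴
I_req = 4.622×10^5 mm⁴
Rectangle, weak axis: I_min = h·b³/12 with h = 60.8 mm fixed  ⇒  b = (12I/h)^(1/3) = 45.0 mm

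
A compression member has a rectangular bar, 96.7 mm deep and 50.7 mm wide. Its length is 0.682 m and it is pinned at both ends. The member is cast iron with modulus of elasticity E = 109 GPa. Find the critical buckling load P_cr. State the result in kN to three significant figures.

Buckling occurs about the weak axis: I_min = h·b³/12 with b = 50.7 mm (the shorter side).
I_min = 96.7×50.7³/12 = 1.050×10^6 mm⁴
I = 1.050×10^6 mm⁴ = 1.050×10^-6 m⁴
Effective length L_e = K·L = 1 × 0.682 = 0.6820 m
P_cr = π²EI / L_e² = π² × 109×10⁹ × 1.050×10^-6 / 0.6820² = 2.429×10^6 N

P_cr ≈ 2430 kN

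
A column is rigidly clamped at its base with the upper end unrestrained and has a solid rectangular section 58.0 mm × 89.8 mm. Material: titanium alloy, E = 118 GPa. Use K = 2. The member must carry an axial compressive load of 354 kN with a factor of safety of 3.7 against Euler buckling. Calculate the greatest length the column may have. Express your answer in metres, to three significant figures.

Buckling occurs about the weak axis: I_min = h·b³/12 with b = 58.0 mm (the shorter side).
I_min = 89.8×58.0³/12 = 1.460×10^6 mm⁴
I = 1.460×10^-6 m⁴
Required critical load P_cr = n·P = 3.7 × 354 = 1310 kN = 1.310×10^6 N
From P_cr = π²EI/(K·L)²:  L = (1/K)·√(π²EI/P_cr) = (1/2)·√(π²×1.18×10^11×1.460×10^-6/1.310×10^6)
L = 0.570 m

L_max ≈ 0.570 m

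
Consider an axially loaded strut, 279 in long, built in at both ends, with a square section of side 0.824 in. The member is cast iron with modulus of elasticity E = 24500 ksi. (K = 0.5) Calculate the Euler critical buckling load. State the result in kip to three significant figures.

P_cr ≈ 0.477 kip

I = a⁴/12 = 0.824⁴/12 = 3.842×10^-2 in⁴
Effective length L_e = K·L = 0.5 × 279 = 139.5 in
P_cr = π²EI / L_e² = π² × 24500×10³ × 3.842×10^-2 / 139.5² = 477.4 lb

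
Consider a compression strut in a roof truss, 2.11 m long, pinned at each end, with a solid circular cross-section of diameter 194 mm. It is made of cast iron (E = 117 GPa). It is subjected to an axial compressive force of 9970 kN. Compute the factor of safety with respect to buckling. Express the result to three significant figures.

n ≈ 1.81

I = πd⁴/64 = π×194⁴/64 = 6.953×10^7 mm⁴
I = 6.953×10^7 mm⁴ = 6.953×10^-5 m⁴
Effective length L_e = K·L = 1 × 2.11 = 2.110 m
P_cr = π²EI / L_e² = π² × 117×10⁹ × 6.953×10^-5 / 2.110² = 1.803×10^7 N
Factor of safety n = P_cr / P = 18034 / 9970 = 1.81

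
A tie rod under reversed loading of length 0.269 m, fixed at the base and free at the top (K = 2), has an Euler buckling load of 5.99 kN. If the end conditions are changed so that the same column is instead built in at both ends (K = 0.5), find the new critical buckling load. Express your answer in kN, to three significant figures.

P_cr ∝ 1/K², so P_cr,new = P_cr,old × (K_old/K_new)² = 5.99 × (2/0.5)²
= 5.99 × 16.00 = 95.8 kN

P_cr ≈ 95.8 kN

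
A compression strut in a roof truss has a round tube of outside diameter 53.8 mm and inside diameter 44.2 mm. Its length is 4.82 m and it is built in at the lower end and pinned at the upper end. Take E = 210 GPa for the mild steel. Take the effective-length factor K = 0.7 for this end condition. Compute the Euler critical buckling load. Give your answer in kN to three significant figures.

P_cr ≈ 40.8 kN

d_o = 53.8 mm, d_i = 44.2 mm
I = π(d_o⁴ − d_i⁴)/64 = π(53.8⁴ − 44.20⁴)/64 = 2.239×10^5 mm⁴
I = 2.239×10^5 mm⁴ = 2.239×10^-7 m⁴
Effective length L_e = K·L = 0.7 × 4.82 = 3.374 m
P_cr = π²EI / L_e² = π² × 210×10⁹ × 2.239×10^-7 / 3.374² = 4.076×10^4 N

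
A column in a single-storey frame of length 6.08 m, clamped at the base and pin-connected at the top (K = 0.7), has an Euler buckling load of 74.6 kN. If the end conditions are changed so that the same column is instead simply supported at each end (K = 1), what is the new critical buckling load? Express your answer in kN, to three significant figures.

P_cr ∝ 1/K², so P_cr,new = P_cr,old × (K_old/K_new)² = 74.6 × (0.7/1)²
= 74.6 × 0.4900 = 36.6 kN

P_cr ≈ 36.6 kN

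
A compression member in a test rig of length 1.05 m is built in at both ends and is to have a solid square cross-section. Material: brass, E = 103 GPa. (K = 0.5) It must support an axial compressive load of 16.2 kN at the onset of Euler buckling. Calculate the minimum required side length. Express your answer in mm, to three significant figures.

a ≈ 15.2 mm

L_e = K·L = 0.5 × 1.05 = 0.5250 m
Required I = P_cr·L_e²/(π²E) = 1.620×10^4 × 0.5250² / (π² × 1.03×10^11) = 4.392×10^-9 m⁴
I_req = 4.392×10^3 mm⁴
Solid square: I = a⁴/12  ⇒  a = (12I)^(1/4) = (12×4.392×10^3)^(1/4) = 15.2 mm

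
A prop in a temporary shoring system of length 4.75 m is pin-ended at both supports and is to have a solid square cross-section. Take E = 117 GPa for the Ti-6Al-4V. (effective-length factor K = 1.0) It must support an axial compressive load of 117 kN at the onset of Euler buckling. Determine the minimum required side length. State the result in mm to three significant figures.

L_e = K·L = 1 × 4.75 = 4.750 m
Required I = P_cr·L_e²/(π²E) = 1.170×10^5 × 4.750² / (π² × 1.17×10^11) = 2.286×10^-6 m⁴
I_req = 2.286×10^6 mm⁴
Solid square: I = a⁴/12  ⇒  a = (12I)^(1/4) = (12×2.286×10^6)^(1/4) = 72.4 mm

a ≈ 72.4 mm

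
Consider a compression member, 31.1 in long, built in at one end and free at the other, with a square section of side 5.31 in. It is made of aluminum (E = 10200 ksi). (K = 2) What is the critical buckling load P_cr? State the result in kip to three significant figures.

P_cr ≈ 1720 kip

I = a⁴/12 = 5.31⁴/12 = 66.25 in⁴
Effective length L_e = K·L = 2 × 31.1 = 62.20 in
P_cr = π²EI / L_e² = π² × 10200×10³ × 66.25 / 62.20² = 1.724×10^6 lb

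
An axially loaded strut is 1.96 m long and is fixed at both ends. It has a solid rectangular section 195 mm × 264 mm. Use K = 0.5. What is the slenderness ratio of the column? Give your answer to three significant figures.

For a rectangle r_min = b/√12 = 195/√12 = 56.29 mm
L_e = K·L = 0.5 × 1.96 m = 0.9800 m = 980.00 mm
λ = L_e / r_min = 980.00 / 56.29 = 17.4

λ ≈ 17.4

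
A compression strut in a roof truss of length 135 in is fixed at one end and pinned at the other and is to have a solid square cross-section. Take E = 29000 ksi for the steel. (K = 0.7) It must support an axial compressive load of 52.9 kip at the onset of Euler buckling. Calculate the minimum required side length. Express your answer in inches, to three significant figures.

L_e = K·L = 0.7 × 135 = 94.50 in
Required I = P_cr·L_e²/(π²E) = 5.290×10^4 × 94.50² / (π² × 2.90×10^7) = 1.651 in⁴
Solid square: I = a⁴/12  ⇒  a = (12I)^(1/4) = (12×1.651)^(1/4) = 2.11 in

a ≈ 2.11 in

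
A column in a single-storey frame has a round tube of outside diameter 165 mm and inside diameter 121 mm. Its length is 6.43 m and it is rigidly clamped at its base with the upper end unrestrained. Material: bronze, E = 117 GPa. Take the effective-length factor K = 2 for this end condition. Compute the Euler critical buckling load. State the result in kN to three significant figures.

P_cr ≈ 181 kN

d_o = 165 mm, d_i = 121 mm
I = π(d_o⁴ − d_i⁴)/64 = π(165⁴ − 121.0⁴)/64 = 2.586×10^7 mm⁴
I = 2.586×10^7 mm⁴ = 2.586×10^-5 m⁴
Effective length L_e = K·L = 2 × 6.43 = 12.86 m
P_cr = π²EI / L_e² = π² × 117×10⁹ × 2.586×10^-5 / 12.86² = 1.806×10^5 N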